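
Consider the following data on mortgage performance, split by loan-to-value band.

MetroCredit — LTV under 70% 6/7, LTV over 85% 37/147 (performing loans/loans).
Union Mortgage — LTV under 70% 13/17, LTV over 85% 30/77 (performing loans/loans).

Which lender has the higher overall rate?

LTV under 70%: MetroCredit 6/7 = 85.7%, Union Mortgage 13/17 = 76.5% → MetroCredit
LTV over 85%: MetroCredit 37/147 = 25.2%, Union Mortgage 30/77 = 39.0% → Union Mortgage
Overall: MetroCredit 43/154 = 27.9%, Union Mortgage 43/94 = 45.7% → Union Mortgage
(Neither sweeps every loan-to-value group, but Union Mortgage has the higher pooled rate.)

Union Mortgage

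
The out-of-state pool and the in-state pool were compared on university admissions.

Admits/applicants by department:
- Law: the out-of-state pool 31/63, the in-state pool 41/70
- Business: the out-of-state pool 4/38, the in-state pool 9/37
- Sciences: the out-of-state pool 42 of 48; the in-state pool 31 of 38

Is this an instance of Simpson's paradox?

No

Law: the out-of-state pool 31/63 = 49.2%, the in-state pool 41/70 = 58.6% → the in-state pool
Business: the out-of-state pool 4/38 = 10.5%, the in-state pool 9/37 = 24.3% → the in-state pool
Sciences: the out-of-state pool 42/48 = 87.5%, the in-state pool 31/38 = 81.6% → the out-of-state pool
Overall: the out-of-state pool 77/149 = 51.7%, the in-state pool 81/145 = 55.9% → the in-state pool
Neither sweeps: the out-of-state pool wins 1 of 3 groups, the in-state pool wins 2. The in-state pool wins overall but not every group — no Simpson reversal.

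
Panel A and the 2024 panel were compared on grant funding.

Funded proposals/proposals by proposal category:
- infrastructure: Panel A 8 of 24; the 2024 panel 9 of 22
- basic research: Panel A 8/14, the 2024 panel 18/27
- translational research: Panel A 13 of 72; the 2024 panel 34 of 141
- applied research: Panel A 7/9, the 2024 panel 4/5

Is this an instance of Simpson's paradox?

No

Infrastructure: Panel A 8/24 = 33.3%, the 2024 panel 9/22 = 40.9% → the 2024 panel
Basic research: Panel A 8/14 = 57.1%, the 2024 panel 18/27 = 66.7% → the 2024 panel
Translational research: Panel A 13/72 = 18.1%, the 2024 panel 34/141 = 24.1% → the 2024 panel
Applied research: Panel A 7/9 = 77.8%, the 2024 panel 4/5 = 80.0% → the 2024 panel
Overall: Panel A 36/119 = 30.3%, the 2024 panel 65/195 = 33.3% → the 2024 panel
The 2024 panel wins overall and in every proposal group — no reversal.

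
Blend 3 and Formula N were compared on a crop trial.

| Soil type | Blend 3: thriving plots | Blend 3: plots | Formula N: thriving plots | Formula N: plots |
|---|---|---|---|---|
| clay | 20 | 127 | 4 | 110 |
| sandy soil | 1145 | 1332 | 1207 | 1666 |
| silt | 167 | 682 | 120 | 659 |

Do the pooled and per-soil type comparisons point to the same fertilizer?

Yes

Clay: Blend 3 20/127 = 15.7%, Formula N 4/110 = 3.6% → Blend 3
Sandy soil: Blend 3 1145/1332 = 86.0%, Formula N 1207/1666 = 72.4% → Blend 3
Silt: Blend 3 167/682 = 24.5%, Formula N 120/659 = 18.2% → Blend 3
Overall: Blend 3 1332/2141 = 62.2%, Formula N 1331/2435 = 54.7% → Blend 3
Blend 3 wins overall and in every soil group — no reversal.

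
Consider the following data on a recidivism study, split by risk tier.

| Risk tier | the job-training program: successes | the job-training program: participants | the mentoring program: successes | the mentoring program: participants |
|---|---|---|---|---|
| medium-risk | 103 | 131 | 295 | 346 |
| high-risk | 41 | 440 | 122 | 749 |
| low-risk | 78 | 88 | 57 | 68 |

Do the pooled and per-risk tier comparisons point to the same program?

No

Medium-risk: the job-training program 103/131 = 78.6%, the mentoring program 295/346 = 85.3% → the mentoring program
High-risk: the job-training program 41/440 = 9.3%, the mentoring program 122/749 = 16.3% → the mentoring program
Low-risk: the job-training program 78/88 = 88.6%, the mentoring program 57/68 = 83.8% → the job-training program
Overall: the job-training program 222/659 = 33.7%, the mentoring program 474/1163 = 40.8% → the mentoring program
Neither sweeps: the job-training program wins 1 of 3 groups, the mentoring program wins 2. The mentoring program wins overall but not every group — no Simpson reversal.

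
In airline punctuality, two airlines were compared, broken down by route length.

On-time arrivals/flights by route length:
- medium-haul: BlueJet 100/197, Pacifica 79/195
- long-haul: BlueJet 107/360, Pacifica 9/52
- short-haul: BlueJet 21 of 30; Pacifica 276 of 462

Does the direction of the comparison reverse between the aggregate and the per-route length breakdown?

Medium-haul: BlueJet 100/197 = 50.8%, Pacifica 79/195 = 40.5% → BlueJet
Long-haul: BlueJet 107/360 = 29.7%, Pacifica 9/52 = 17.3% → BlueJet
Short-haul: BlueJet 21/30 = 70.0%, Pacifica 276/462 = 59.7% → BlueJet
Overall: BlueJet 228/587 = 38.8%, Pacifica 364/709 = 51.3% → Pacifica
BlueJet wins each route group but Pacifica wins overall — the comparison reverses. BlueJet's flights skew toward long-haul, which has a lower base rate.

Yes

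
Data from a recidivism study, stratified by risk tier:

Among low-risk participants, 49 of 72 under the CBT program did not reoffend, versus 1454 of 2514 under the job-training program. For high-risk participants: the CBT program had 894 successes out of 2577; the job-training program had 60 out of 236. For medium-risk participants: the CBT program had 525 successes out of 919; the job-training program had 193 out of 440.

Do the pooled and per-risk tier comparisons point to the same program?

No

Low-risk: the CBT program 49/72 = 68.1%, the job-training program 1454/2514 = 57.8% → the CBT program
High-risk: the CBT program 894/2577 = 34.7%, the job-training program 60/236 = 25.4% → the CBT program
Medium-risk: the CBT program 525/919 = 57.1%, the job-training program 193/440 = 43.9% → the CBT program
Overall: the CBT program 1468/3568 = 41.1%, the job-training program 1707/3190 = 53.5% → the job-training program
The CBT program wins each risk group but the job-training program wins overall — the comparison reverses. The CBT program's participants skew toward high-risk, which has a lower base rate.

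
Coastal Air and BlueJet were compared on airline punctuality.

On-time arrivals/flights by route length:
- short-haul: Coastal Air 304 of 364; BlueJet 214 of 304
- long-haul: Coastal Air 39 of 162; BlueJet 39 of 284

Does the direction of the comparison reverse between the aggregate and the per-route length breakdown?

No

Short-haul: Coastal Air 304/364 = 83.5%, BlueJet 214/304 = 70.4% → Coastal Air
Long-haul: Coastal Air 39/162 = 24.1%, BlueJet 39/284 = 13.7% → Coastal Air
Overall: Coastal Air 343/526 = 65.2%, BlueJet 253/588 = 43.0% → Coastal Air
Coastal Air wins overall and in every route group — no reversal.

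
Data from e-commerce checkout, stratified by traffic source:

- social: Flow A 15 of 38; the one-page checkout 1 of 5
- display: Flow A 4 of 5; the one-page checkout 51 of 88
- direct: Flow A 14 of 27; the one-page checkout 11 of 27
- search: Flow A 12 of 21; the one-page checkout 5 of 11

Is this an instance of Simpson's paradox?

Social: Flow A 15/38 = 39.5%, the one-page checkout 1/5 = 20.0% → Flow A
Display: Flow A 4/5 = 80.0%, the one-page checkout 51/88 = 58.0% → Flow A
Direct: Flow A 14/27 = 51.9%, the one-page checkout 11/27 = 40.7% → Flow A
Search: Flow A 12/21 = 57.1%, the one-page checkout 5/11 = 45.5% → Flow A
Overall: Flow A 45/91 = 49.5%, the one-page checkout 68/131 = 51.9% → the one-page checkout
Flow A wins each traffic group but the one-page checkout wins overall — the comparison reverses. Flow A's sessions skew toward social, which has a lower base rate.

Yes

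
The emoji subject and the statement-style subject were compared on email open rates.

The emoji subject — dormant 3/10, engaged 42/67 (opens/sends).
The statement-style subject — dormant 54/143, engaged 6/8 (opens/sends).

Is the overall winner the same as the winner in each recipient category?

Dormant: the emoji subject 3/10 = 30.0%, the statement-style subject 54/143 = 37.8% → the statement-style subject
Engaged: the emoji subject 42/67 = 62.7%, the statement-style subject 6/8 = 75.0% → the statement-style subject
Overall: the emoji subject 45/77 = 58.4%, the statement-style subject 60/151 = 39.7% → the emoji subject
The statement-style subject wins each recipient group but the emoji subject wins overall — the comparison reverses. The statement-style subject's sends skew toward dormant, which has a lower base rate.

No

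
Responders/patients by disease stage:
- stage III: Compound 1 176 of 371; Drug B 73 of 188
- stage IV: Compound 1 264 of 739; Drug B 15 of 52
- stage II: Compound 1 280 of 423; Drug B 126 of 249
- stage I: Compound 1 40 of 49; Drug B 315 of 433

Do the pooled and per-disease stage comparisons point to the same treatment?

Stage III: Compound 1 176/371 = 47.4%, Drug B 73/188 = 38.8% → Compound 1
Stage IV: Compound 1 264/739 = 35.7%, Drug B 15/52 = 28.8% → Compound 1
Stage II: Compound 1 280/423 = 66.2%, Drug B 126/249 = 50.6% → Compound 1
Stage I: Compound 1 40/49 = 81.6%, Drug B 315/433 = 72.7% → Compound 1
Overall: Compound 1 760/1582 = 48.0%, Drug B 529/922 = 57.4% → Drug B
Compound 1 wins each disease group but Drug B wins overall — the comparison reverses. Compound 1's patients skew toward stage IV, which has a lower base rate.

No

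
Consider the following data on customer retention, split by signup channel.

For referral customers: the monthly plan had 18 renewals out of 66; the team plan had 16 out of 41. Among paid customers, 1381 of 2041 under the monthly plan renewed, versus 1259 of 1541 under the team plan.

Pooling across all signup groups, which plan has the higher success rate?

the team plan

Referral: the monthly plan 18/66 = 27.3%, the team plan 16/41 = 39.0% → the team plan
Paid: the monthly plan 1381/2041 = 67.7%, the team plan 1259/1541 = 81.7% → the team plan
Overall: the monthly plan 1399/2107 = 66.4%, the team plan 1275/1582 = 80.6% → the team plan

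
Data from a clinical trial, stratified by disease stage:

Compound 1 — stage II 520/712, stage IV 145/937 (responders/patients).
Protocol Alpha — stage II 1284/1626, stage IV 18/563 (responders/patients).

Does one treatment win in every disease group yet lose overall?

No

Stage II: Compound 1 520/712 = 73.0%, Protocol Alpha 1284/1626 = 79.0% → Protocol Alpha
Stage IV: Compound 1 145/937 = 15.5%, Protocol Alpha 18/563 = 3.2% → Compound 1
Overall: Compound 1 665/1649 = 40.3%, Protocol Alpha 1302/2189 = 59.5% → Protocol Alpha
Neither sweeps: Compound 1 wins 1 of 2 groups, Protocol Alpha wins 1. Protocol Alpha wins overall but not every group — no Simpson reversal.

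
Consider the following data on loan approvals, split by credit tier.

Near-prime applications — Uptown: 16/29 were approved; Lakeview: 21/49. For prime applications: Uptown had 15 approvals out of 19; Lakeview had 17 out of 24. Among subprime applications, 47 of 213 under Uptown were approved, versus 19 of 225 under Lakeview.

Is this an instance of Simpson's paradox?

No

Near-prime: Uptown 16/29 = 55.2%, Lakeview 21/49 = 42.9% → Uptown
Prime: Uptown 15/19 = 78.9%, Lakeview 17/24 = 70.8% → Uptown
Subprime: Uptown 47/213 = 22.1%, Lakeview 19/225 = 8.4% → Uptown
Overall: Uptown 78/261 = 29.9%, Lakeview 57/298 = 19.1% → Uptown
Uptown wins overall and in every credit group — no reversal.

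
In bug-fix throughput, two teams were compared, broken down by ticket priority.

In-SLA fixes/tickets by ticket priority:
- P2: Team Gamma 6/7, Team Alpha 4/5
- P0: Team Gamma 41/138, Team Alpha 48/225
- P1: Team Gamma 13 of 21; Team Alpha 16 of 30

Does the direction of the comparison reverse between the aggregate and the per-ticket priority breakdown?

No

P2: Team Gamma 6/7 = 85.7%, Team Alpha 4/5 = 80.0% → Team Gamma
P0: Team Gamma 41/138 = 29.7%, Team Alpha 48/225 = 21.3% → Team Gamma
P1: Team Gamma 13/21 = 61.9%, Team Alpha 16/30 = 53.3% → Team Gamma
Overall: Team Gamma 60/166 = 36.1%, Team Alpha 68/260 = 26.2% → Team Gamma
Team Gamma wins overall and in every ticket group — no reversal.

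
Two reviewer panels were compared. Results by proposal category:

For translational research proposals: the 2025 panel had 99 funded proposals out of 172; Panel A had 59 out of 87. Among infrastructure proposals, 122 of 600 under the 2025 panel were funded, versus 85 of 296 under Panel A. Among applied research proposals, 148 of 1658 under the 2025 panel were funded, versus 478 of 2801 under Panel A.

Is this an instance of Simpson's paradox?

Translational research: the 2025 panel 99/172 = 57.6%, Panel A 59/87 = 67.8% → Panel A
Infrastructure: the 2025 panel 122/600 = 20.3%, Panel A 85/296 = 28.7% → Panel A
Applied research: the 2025 panel 148/1658 = 8.9%, Panel A 478/2801 = 17.1% → Panel A
Overall: the 2025 panel 369/2430 = 15.2%, Panel A 622/3184 = 19.5% → Panel A
Panel A wins overall and in every proposal group — no reversal.

No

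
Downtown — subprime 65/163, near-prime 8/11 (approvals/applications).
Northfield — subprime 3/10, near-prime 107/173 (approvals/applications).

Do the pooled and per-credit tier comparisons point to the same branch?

Subprime: Downtown 65/163 = 39.9%, Northfield 3/10 = 30.0% → Downtown
Near-prime: Downtown 8/11 = 72.7%, Northfield 107/173 = 61.8% → Downtown
Overall: Downtown 73/174 = 42.0%, Northfield 110/183 = 60.1% → Northfield
Downtown wins each credit group but Northfield wins overall — the comparison reverses. Downtown's applications skew toward subprime, which has a lower base rate.

No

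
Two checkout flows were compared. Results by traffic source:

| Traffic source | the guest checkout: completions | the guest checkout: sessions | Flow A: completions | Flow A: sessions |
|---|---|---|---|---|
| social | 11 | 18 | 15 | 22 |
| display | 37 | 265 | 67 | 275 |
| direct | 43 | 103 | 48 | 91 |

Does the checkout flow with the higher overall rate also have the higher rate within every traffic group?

Social: the guest checkout 11/18 = 61.1%, Flow A 15/22 = 68.2% → Flow A
Display: the guest checkout 37/265 = 14.0%, Flow A 67/275 = 24.4% → Flow A
Direct: the guest checkout 43/103 = 41.7%, Flow A 48/91 = 52.7% → Flow A
Overall: the guest checkout 91/386 = 23.6%, Flow A 130/388 = 33.5% → Flow A
Flow A wins overall and in every traffic group — no reversal.

Yes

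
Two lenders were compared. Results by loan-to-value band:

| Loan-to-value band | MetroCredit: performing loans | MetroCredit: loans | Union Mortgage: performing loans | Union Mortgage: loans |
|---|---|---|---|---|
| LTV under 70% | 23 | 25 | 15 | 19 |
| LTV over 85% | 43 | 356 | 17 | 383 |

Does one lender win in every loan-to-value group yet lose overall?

No

LTV under 70%: MetroCredit 23/25 = 92.0%, Union Mortgage 15/19 = 78.9% → MetroCredit
LTV over 85%: MetroCredit 43/356 = 12.1%, Union Mortgage 17/383 = 4.4% → MetroCredit
Overall: MetroCredit 66/381 = 17.3%, Union Mortgage 32/402 = 8.0% → MetroCredit
MetroCredit wins overall and in every loan-to-value group — no reversal.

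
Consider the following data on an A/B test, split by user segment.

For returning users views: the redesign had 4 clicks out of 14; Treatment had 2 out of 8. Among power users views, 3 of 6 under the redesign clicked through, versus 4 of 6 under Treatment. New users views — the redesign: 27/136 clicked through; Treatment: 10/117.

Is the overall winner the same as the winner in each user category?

No

Returning users: the redesign 4/14 = 28.6%, Treatment 2/8 = 25.0% → the redesign
Power users: the redesign 3/6 = 50.0%, Treatment 4/6 = 66.7% → Treatment
New users: the redesign 27/136 = 19.9%, Treatment 10/117 = 8.5% → the redesign
Overall: the redesign 34/156 = 21.8%, Treatment 16/131 = 12.2% → the redesign
Neither sweeps: the redesign wins 2 of 3 groups, Treatment wins 1. The redesign wins overall but not every group — no Simpson reversal.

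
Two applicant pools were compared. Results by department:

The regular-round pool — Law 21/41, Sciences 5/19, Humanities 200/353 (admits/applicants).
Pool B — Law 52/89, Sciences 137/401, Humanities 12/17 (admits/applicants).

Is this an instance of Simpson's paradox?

Yes

Law: the regular-round pool 21/41 = 51.2%, Pool B 52/89 = 58.4% → Pool B
Sciences: the regular-round pool 5/19 = 26.3%, Pool B 137/401 = 34.2% → Pool B
Humanities: the regular-round pool 200/353 = 56.7%, Pool B 12/17 = 70.6% → Pool B
Overall: the regular-round pool 226/413 = 54.7%, Pool B 201/507 = 39.6% → the regular-round pool
Pool B wins each department group but the regular-round pool wins overall — the comparison reverses. Pool B's applicants skew toward Sciences, which has a lower base rate.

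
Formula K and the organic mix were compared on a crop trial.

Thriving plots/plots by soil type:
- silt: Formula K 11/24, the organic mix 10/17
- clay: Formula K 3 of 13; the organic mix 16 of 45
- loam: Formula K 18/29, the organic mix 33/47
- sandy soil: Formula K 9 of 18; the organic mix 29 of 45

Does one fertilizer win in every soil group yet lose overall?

Silt: Formula K 11/24 = 45.8%, the organic mix 10/17 = 58.8% → the organic mix
Clay: Formula K 3/13 = 23.1%, the organic mix 16/45 = 35.6% → the organic mix
Loam: Formula K 18/29 = 62.1%, the organic mix 33/47 = 70.2% → the organic mix
Sandy soil: Formula K 9/18 = 50.0%, the organic mix 29/45 = 64.4% → the organic mix
Overall: Formula K 41/84 = 48.8%, the organic mix 88/154 = 57.1% → the organic mix
The organic mix wins overall and in every soil group — no reversal.

No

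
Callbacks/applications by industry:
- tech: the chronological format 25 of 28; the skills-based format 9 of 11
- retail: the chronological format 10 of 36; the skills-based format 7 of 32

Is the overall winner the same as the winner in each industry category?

Tech: the chronological format 25/28 = 89.3%, the skills-based format 9/11 = 81.8% → the chronological format
Retail: the chronological format 10/36 = 27.8%, the skills-based format 7/32 = 21.9% → the chronological format
Overall: the chronological format 35/64 = 54.7%, the skills-based format 16/43 = 37.2% → the chronological format
The chronological format wins overall and in every industry group — no reversal.

Yes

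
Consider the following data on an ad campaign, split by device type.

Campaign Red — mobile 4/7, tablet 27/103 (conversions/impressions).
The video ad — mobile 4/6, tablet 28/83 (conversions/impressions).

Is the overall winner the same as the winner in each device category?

Yes

Mobile: Campaign Red 4/7 = 57.1%, the video ad 4/6 = 66.7% → the video ad
Tablet: Campaign Red 27/103 = 26.2%, the video ad 28/83 = 33.7% → the video ad
Overall: Campaign Red 31/110 = 28.2%, the video ad 32/89 = 36.0% → the video ad
The video ad wins overall and in every device group — no reversal.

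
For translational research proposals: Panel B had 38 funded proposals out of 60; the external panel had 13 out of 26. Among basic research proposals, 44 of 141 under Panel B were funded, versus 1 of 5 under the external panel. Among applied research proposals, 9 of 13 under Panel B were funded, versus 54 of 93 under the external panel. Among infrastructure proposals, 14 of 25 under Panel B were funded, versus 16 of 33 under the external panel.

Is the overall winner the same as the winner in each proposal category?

Translational research: Panel B 38/60 = 63.3%, the external panel 13/26 = 50.0% → Panel B
Basic research: Panel B 44/141 = 31.2%, the external panel 1/5 = 20.0% → Panel B
Applied research: Panel B 9/13 = 69.2%, the external panel 54/93 = 58.1% → Panel B
Infrastructure: Panel B 14/25 = 56.0%, the external panel 16/33 = 48.5% → Panel B
Overall: Panel B 105/239 = 43.9%, the external panel 84/157 = 53.5% → the external panel
Panel B wins each proposal group but the external panel wins overall — the comparison reverses. Panel B's proposals skew toward basic research, which has a lower base rate.

No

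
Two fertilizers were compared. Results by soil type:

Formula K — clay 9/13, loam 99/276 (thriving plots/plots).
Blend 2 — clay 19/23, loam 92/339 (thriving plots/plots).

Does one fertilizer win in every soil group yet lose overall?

No

Clay: Formula K 9/13 = 69.2%, Blend 2 19/23 = 82.6% → Blend 2
Loam: Formula K 99/276 = 35.9%, Blend 2 92/339 = 27.1% → Formula K
Overall: Formula K 108/289 = 37.4%, Blend 2 111/362 = 30.7% → Formula K
Neither sweeps: Formula K wins 1 of 2 groups, Blend 2 wins 1. Formula K wins overall but not every group — no Simpson reversal.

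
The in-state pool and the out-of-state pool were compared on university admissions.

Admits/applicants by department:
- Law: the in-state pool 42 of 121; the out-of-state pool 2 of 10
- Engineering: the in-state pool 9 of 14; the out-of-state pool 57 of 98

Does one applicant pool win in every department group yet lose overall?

Yes

Law: the in-state pool 42/121 = 34.7%, the out-of-state pool 2/10 = 20.0% → the in-state pool
Engineering: the in-state pool 9/14 = 64.3%, the out-of-state pool 57/98 = 58.2% → the in-state pool
Overall: the in-state pool 51/135 = 37.8%, the out-of-state pool 59/108 = 54.6% → the out-of-state pool
The in-state pool wins each department group but the out-of-state pool wins overall — the comparison reverses. The in-state pool's applicants skew toward Law, which has a lower base rate.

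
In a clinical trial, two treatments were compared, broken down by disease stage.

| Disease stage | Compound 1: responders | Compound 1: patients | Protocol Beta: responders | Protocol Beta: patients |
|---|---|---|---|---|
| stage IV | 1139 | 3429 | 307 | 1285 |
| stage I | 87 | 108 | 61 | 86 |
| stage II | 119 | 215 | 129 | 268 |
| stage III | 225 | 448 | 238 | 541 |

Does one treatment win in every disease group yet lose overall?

Stage IV: Compound 1 1139/3429 = 33.2%, Protocol Beta 307/1285 = 23.9% → Compound 1
Stage I: Compound 1 87/108 = 80.6%, Protocol Beta 61/86 = 70.9% → Compound 1
Stage II: Compound 1 119/215 = 55.3%, Protocol Beta 129/268 = 48.1% → Compound 1
Stage III: Compound 1 225/448 = 50.2%, Protocol Beta 238/541 = 44.0% → Compound 1
Overall: Compound 1 1570/4200 = 37.4%, Protocol Beta 735/2180 = 33.7% → Compound 1
Compound 1 wins overall and in every disease group — no reversal.

No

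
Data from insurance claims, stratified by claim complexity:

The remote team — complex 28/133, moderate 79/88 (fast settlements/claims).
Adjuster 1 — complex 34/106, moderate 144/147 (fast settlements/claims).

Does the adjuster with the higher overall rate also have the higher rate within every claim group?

Yes

Complex: the remote team 28/133 = 21.1%, Adjuster 1 34/106 = 32.1% → Adjuster 1
Moderate: the remote team 79/88 = 89.8%, Adjuster 1 144/147 = 98.0% → Adjuster 1
Overall: the remote team 107/221 = 48.4%, Adjuster 1 178/253 = 70.4% → Adjuster 1
Adjuster 1 wins overall and in every claim group — no reversal.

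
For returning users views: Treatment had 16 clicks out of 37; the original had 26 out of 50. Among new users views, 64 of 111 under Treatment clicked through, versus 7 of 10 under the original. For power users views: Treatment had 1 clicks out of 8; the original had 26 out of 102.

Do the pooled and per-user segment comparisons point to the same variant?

No

Returning users: Treatment 16/37 = 43.2%, the original 26/50 = 52.0% → the original
New users: Treatment 64/111 = 57.7%, the original 7/10 = 70.0% → the original
Power users: Treatment 1/8 = 12.5%, the original 26/102 = 25.5% → the original
Overall: Treatment 81/156 = 51.9%, the original 59/162 = 36.4% → Treatment
The original wins each user group but Treatment wins overall — the comparison reverses. The original's views skew toward power users, which has a lower base rate.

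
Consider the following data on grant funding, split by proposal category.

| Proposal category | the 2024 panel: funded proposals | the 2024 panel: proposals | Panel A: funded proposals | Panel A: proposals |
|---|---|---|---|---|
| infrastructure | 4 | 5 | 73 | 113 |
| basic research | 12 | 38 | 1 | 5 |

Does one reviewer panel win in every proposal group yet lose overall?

Infrastructure: the 2024 panel 4/5 = 80.0%, Panel A 73/113 = 64.6% → the 2024 panel
Basic research: the 2024 panel 12/38 = 31.6%, Panel A 1/5 = 20.0% → the 2024 panel
Overall: the 2024 panel 16/43 = 37.2%, Panel A 74/118 = 62.7% → Panel A
The 2024 panel wins each proposal group but Panel A wins overall — the comparison reverses. The 2024 panel's proposals skew toward basic research, which has a lower base rate.

Yes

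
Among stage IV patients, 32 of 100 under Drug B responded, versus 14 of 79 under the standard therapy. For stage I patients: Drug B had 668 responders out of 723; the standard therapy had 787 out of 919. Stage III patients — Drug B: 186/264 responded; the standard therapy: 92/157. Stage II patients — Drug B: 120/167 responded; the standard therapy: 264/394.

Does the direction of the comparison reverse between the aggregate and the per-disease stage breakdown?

No

Stage IV: Drug B 32/100 = 32.0%, the standard therapy 14/79 = 17.7% → Drug B
Stage I: Drug B 668/723 = 92.4%, the standard therapy 787/919 = 85.6% → Drug B
Stage III: Drug B 186/264 = 70.5%, the standard therapy 92/157 = 58.6% → Drug B
Stage II: Drug B 120/167 = 71.9%, the standard therapy 264/394 = 67.0% → Drug B
Overall: Drug B 1006/1254 = 80.2%, the standard therapy 1157/1549 = 74.7% → Drug B
Drug B wins overall and in every disease group — no reversal.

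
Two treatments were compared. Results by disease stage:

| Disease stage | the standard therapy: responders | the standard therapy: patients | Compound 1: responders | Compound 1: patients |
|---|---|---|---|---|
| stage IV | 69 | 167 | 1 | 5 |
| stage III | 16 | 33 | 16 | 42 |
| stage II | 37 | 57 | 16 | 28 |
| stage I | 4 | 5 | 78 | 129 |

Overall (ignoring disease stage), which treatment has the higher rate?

Stage IV: the standard therapy 69/167 = 41.3%, Compound 1 1/5 = 20.0% → the standard therapy
Stage III: the standard therapy 16/33 = 48.5%, Compound 1 16/42 = 38.1% → the standard therapy
Stage II: the standard therapy 37/57 = 64.9%, Compound 1 16/28 = 57.1% → the standard therapy
Stage I: the standard therapy 4/5 = 80.0%, Compound 1 78/129 = 60.5% → the standard therapy
Overall: the standard therapy 126/262 = 48.1%, Compound 1 111/204 = 54.4% → Compound 1
(The standard therapy wins every disease group but Compound 1 wins overall — the standard therapy's patients skew toward the low-rate stage IV group.)

Compound 1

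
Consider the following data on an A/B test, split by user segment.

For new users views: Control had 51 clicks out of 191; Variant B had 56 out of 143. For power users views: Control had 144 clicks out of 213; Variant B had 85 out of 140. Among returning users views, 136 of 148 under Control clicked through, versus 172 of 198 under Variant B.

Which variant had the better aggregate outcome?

New users: Control 51/191 = 26.7%, Variant B 56/143 = 39.2% → Variant B
Power users: Control 144/213 = 67.6%, Variant B 85/140 = 60.7% → Control
Returning users: Control 136/148 = 91.9%, Variant B 172/198 = 86.9% → Control
Overall: Control 331/552 = 60.0%, Variant B 313/481 = 65.1% → Variant B
(Neither sweeps every user group, but Variant B has the higher pooled rate.)

Variant B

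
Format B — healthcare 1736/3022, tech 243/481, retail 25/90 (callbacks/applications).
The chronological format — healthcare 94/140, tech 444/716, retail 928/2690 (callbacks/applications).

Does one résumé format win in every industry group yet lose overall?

Yes

Healthcare: Format B 1736/3022 = 57.4%, the chronological format 94/140 = 67.1% → the chronological format
Tech: Format B 243/481 = 50.5%, the chronological format 444/716 = 62.0% → the chronological format
Retail: Format B 25/90 = 27.8%, the chronological format 928/2690 = 34.5% → the chronological format
Overall: Format B 2004/3593 = 55.8%, the chronological format 1466/3546 = 41.3% → Format B
The chronological format wins each industry group but Format B wins overall — the comparison reverses. The chronological format's applications skew toward retail, which has a lower base rate.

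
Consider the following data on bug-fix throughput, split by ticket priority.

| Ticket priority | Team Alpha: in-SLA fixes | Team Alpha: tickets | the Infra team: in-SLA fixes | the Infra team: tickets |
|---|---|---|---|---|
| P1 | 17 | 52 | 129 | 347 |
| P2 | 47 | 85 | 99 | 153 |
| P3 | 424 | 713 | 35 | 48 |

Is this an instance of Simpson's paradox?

Yes

P1: Team Alpha 17/52 = 32.7%, the Infra team 129/347 = 37.2% → the Infra team
P2: Team Alpha 47/85 = 55.3%, the Infra team 99/153 = 64.7% → the Infra team
P3: Team Alpha 424/713 = 59.5%, the Infra team 35/48 = 72.9% → the Infra team
Overall: Team Alpha 488/850 = 57.4%, the Infra team 263/548 = 48.0% → Team Alpha
The Infra team wins each ticket group but Team Alpha wins overall — the comparison reverses. The Infra team's tickets skew toward P1, which has a lower base rate.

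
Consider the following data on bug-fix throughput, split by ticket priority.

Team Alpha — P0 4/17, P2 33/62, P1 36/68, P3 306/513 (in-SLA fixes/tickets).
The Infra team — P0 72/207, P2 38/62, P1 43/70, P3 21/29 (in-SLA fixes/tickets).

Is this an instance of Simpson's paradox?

P0: Team Alpha 4/17 = 23.5%, the Infra team 72/207 = 34.8% → the Infra team
P2: Team Alpha 33/62 = 53.2%, the Infra team 38/62 = 61.3% → the Infra team
P1: Team Alpha 36/68 = 52.9%, the Infra team 43/70 = 61.4% → the Infra team
P3: Team Alpha 306/513 = 59.6%, the Infra team 21/29 = 72.4% → the Infra team
Overall: Team Alpha 379/660 = 57.4%, the Infra team 174/368 = 47.3% → Team Alpha
The Infra team wins each ticket group but Team Alpha wins overall — the comparison reverses. The Infra team's tickets skew toward P0, which has a lower base rate.

Yes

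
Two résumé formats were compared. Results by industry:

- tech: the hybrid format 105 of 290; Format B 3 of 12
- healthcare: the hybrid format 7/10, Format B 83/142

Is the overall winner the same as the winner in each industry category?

Tech: the hybrid format 105/290 = 36.2%, Format B 3/12 = 25.0% → the hybrid format
Healthcare: the hybrid format 7/10 = 70.0%, Format B 83/142 = 58.5% → the hybrid format
Overall: the hybrid format 112/300 = 37.3%, Format B 86/154 = 55.8% → Format B
The hybrid format wins each industry group but Format B wins overall — the comparison reverses. The hybrid format's applications skew toward tech, which has a lower base rate.

No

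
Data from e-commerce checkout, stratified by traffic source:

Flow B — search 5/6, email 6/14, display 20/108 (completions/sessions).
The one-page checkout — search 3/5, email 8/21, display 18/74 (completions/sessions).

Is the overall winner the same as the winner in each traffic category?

Search: Flow B 5/6 = 83.3%, the one-page checkout 3/5 = 60.0% → Flow B
Email: Flow B 6/14 = 42.9%, the one-page checkout 8/21 = 38.1% → Flow B
Display: Flow B 20/108 = 18.5%, the one-page checkout 18/74 = 24.3% → the one-page checkout
Overall: Flow B 31/128 = 24.2%, the one-page checkout 29/100 = 29.0% → the one-page checkout
Neither sweeps: Flow B wins 2 of 3 groups, the one-page checkout wins 1. The one-page checkout wins overall but not every group — no Simpson reversal.

No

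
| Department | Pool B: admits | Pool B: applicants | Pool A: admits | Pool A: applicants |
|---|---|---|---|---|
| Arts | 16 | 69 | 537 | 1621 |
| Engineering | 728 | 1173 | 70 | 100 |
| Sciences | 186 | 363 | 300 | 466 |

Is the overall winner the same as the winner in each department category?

No

Arts: Pool B 16/69 = 23.2%, Pool A 537/1621 = 33.1% → Pool A
Engineering: Pool B 728/1173 = 62.1%, Pool A 70/100 = 70.0% → Pool A
Sciences: Pool B 186/363 = 51.2%, Pool A 300/466 = 64.4% → Pool A
Overall: Pool B 930/1605 = 57.9%, Pool A 907/2187 = 41.5% → Pool B
Pool A wins each department group but Pool B wins overall — the comparison reverses. Pool A's applicants skew toward Arts, which has a lower base rate.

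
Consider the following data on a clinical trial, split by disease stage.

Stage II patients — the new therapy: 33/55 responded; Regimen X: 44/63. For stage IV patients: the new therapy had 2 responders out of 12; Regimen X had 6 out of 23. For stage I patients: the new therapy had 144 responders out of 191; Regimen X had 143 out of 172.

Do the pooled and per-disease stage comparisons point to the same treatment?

Stage II: the new therapy 33/55 = 60.0%, Regimen X 44/63 = 69.8% → Regimen X
Stage IV: the new therapy 2/12 = 16.7%, Regimen X 6/23 = 26.1% → Regimen X
Stage I: the new therapy 144/191 = 75.4%, Regimen X 143/172 = 83.1% → Regimen X
Overall: the new therapy 179/258 = 69.4%, Regimen X 193/258 = 74.8% → Regimen X
Regimen X wins overall and in every disease group — no reversal.

Yes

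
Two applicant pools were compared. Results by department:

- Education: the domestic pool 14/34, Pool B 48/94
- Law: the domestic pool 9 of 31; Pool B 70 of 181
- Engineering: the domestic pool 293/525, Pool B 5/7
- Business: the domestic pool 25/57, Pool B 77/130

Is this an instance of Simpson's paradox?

Education: the domestic pool 14/34 = 41.2%, Pool B 48/94 = 51.1% → Pool B
Law: the domestic pool 9/31 = 29.0%, Pool B 70/181 = 38.7% → Pool B
Engineering: the domestic pool 293/525 = 55.8%, Pool B 5/7 = 71.4% → Pool B
Business: the domestic pool 25/57 = 43.9%, Pool B 77/130 = 59.2% → Pool B
Overall: the domestic pool 341/647 = 52.7%, Pool B 200/412 = 48.5% → the domestic pool
Pool B wins each department group but the domestic pool wins overall — the comparison reverses. Pool B's applicants skew toward Law, which has a lower base rate.

Yes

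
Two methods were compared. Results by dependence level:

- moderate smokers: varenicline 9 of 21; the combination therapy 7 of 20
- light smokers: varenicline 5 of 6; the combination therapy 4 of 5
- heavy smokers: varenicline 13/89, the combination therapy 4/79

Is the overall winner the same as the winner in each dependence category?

Moderate smokers: varenicline 9/21 = 42.9%, the combination therapy 7/20 = 35.0% → varenicline
Light smokers: varenicline 5/6 = 83.3%, the combination therapy 4/5 = 80.0% → varenicline
Heavy smokers: varenicline 13/89 = 14.6%, the combination therapy 4/79 = 5.1% → varenicline
Overall: varenicline 27/116 = 23.3%, the combination therapy 15/104 = 14.4% → varenicline
Varenicline wins overall and in every dependence group — no reversal.

Yes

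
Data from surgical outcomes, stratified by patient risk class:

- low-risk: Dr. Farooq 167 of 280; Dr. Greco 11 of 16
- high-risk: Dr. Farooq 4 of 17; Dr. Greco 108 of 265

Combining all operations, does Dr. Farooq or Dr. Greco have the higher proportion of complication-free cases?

Dr. Farooq

Low-risk: Dr. Farooq 167/280 = 59.6%, Dr. Greco 11/16 = 68.8% → Dr. Greco
High-risk: Dr. Farooq 4/17 = 23.5%, Dr. Greco 108/265 = 40.8% → Dr. Greco
Overall: Dr. Farooq 171/297 = 57.6%, Dr. Greco 119/281 = 42.3% → Dr. Farooq
(Dr. Greco wins every patient risk group but Dr. Farooq wins overall — Dr. Greco's operations skew toward the low-rate high-risk group.)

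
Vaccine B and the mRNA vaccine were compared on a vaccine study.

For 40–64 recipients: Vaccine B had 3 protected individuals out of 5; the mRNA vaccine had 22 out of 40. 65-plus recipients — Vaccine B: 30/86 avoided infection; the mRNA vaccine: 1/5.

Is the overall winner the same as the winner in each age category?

40–64: Vaccine B 3/5 = 60.0%, the mRNA vaccine 22/40 = 55.0% → Vaccine B
65-plus: Vaccine B 30/86 = 34.9%, the mRNA vaccine 1/5 = 20.0% → Vaccine B
Overall: Vaccine B 33/91 = 36.3%, the mRNA vaccine 23/45 = 51.1% → the mRNA vaccine
Vaccine B wins each age group but the mRNA vaccine wins overall — the comparison reverses. Vaccine B's recipients skew toward 65-plus, which has a lower base rate.

No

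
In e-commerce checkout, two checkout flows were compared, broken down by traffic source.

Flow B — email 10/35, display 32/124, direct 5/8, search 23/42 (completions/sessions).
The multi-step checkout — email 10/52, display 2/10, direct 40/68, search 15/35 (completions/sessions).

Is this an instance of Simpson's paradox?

Email: Flow B 10/35 = 28.6%, the multi-step checkout 10/52 = 19.2% → Flow B
Display: Flow B 32/124 = 25.8%, the multi-step checkout 2/10 = 20.0% → Flow B
Direct: Flow B 5/8 = 62.5%, the multi-step checkout 40/68 = 58.8% → Flow B
Search: Flow B 23/42 = 54.8%, the multi-step checkout 15/35 = 42.9% → Flow B
Overall: Flow B 70/209 = 33.5%, the multi-step checkout 67/165 = 40.6% → the multi-step checkout
Flow B wins each traffic group but the multi-step checkout wins overall — the comparison reverses. Flow B's sessions skew toward display, which has a lower base rate.

Yes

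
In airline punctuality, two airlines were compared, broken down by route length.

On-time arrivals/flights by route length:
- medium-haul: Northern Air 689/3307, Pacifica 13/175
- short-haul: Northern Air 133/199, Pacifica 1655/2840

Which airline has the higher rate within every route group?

Medium-haul: Northern Air 689/3307 = 20.8%, Pacifica 13/175 = 7.4% → Northern Air
Short-haul: Northern Air 133/199 = 66.8%, Pacifica 1655/2840 = 58.3% → Northern Air
Northern Air has the higher rate in both groups.

Northern Air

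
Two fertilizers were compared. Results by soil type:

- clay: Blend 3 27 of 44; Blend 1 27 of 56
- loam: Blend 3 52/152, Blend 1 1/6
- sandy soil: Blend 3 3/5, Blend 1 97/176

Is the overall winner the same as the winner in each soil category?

Clay: Blend 3 27/44 = 61.4%, Blend 1 27/56 = 48.2% → Blend 3
Loam: Blend 3 52/152 = 34.2%, Blend 1 1/6 = 16.7% → Blend 3
Sandy soil: Blend 3 3/5 = 60.0%, Blend 1 97/176 = 55.1% → Blend 3
Overall: Blend 3 82/201 = 40.8%, Blend 1 125/238 = 52.5% → Blend 1
Blend 3 wins each soil group but Blend 1 wins overall — the comparison reverses. Blend 3's plots skew toward loam, which has a lower base rate.

No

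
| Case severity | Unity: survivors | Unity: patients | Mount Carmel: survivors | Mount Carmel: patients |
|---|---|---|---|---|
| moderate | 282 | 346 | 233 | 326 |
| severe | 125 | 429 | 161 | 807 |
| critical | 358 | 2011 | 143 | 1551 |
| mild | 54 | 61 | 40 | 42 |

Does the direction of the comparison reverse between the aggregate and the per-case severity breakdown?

No

Moderate: Unity 282/346 = 81.5%, Mount Carmel 233/326 = 71.5% → Unity
Severe: Unity 125/429 = 29.1%, Mount Carmel 161/807 = 20.0% → Unity
Critical: Unity 358/2011 = 17.8%, Mount Carmel 143/1551 = 9.2% → Unity
Mild: Unity 54/61 = 88.5%, Mount Carmel 40/42 = 95.2% → Mount Carmel
Overall: Unity 819/2847 = 28.8%, Mount Carmel 577/2726 = 21.2% → Unity
Neither sweeps: Unity wins 3 of 4 groups, Mount Carmel wins 1. Unity wins overall but not every group — no Simpson reversal.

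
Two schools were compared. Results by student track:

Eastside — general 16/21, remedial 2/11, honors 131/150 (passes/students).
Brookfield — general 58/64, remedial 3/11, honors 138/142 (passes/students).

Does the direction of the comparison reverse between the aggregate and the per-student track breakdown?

General: Eastside 16/21 = 76.2%, Brookfield 58/64 = 90.6% → Brookfield
Remedial: Eastside 2/11 = 18.2%, Brookfield 3/11 = 27.3% → Brookfield
Honors: Eastside 131/150 = 87.3%, Brookfield 138/142 = 97.2% → Brookfield
Overall: Eastside 149/182 = 81.9%, Brookfield 199/217 = 91.7% → Brookfield
Brookfield wins overall and in every student group — no reversal.

No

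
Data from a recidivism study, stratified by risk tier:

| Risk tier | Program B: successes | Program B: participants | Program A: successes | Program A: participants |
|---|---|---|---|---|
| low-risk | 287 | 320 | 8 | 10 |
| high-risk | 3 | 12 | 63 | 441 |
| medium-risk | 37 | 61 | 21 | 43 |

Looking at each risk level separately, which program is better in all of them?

Program B

Low-risk: Program B 287/320 = 89.7%, Program A 8/10 = 80.0% → Program B
High-risk: Program B 3/12 = 25.0%, Program A 63/441 = 14.3% → Program B
Medium-risk: Program B 37/61 = 60.7%, Program A 21/43 = 48.8% → Program B
Program B has the higher rate in all 3 groups.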